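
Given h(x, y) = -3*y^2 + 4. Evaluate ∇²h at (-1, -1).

-6

∂²h/∂x² = 0
∂²h/∂y² = -6
∇²h = -6
At (-1, -1): -6.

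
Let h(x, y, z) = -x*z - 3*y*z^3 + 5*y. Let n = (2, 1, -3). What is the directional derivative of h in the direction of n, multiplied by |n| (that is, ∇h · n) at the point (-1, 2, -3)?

575

∂h/∂x = -z
∂h/∂y = -3*z^3 + 5
∂h/∂z = -x - 9*y*z^2
∇h at (-1, 2, -3) = (3, 86, -161)
∇h · n = (3)(2) + (86)(1) + (-161)(-3) = 575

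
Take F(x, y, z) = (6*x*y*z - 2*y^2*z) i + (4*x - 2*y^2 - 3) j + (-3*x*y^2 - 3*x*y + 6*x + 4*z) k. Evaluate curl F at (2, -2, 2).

(18, -32, -36)

(∇×F)₁ = ∂F₃/∂y − ∂F₂/∂z = -6*x*y - 3*x
(∇×F)₂ = ∂F₁/∂z − ∂F₃/∂x = 6*x*y + y^2 + 3*y - 6
(∇×F)₃ = ∂F₂/∂x − ∂F₁/∂y = -6*x*z + 4*y*z + 4
∇×F = (-6*x*y - 3*x, 6*x*y + y^2 + 3*y - 6, -6*x*z + 4*y*z + 4)
At (2, -2, 2): (18, -32, -36).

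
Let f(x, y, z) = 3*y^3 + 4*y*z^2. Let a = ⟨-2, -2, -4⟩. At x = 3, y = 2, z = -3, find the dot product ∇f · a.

∂f/∂x = 0
∂f/∂y = 9*y^2 + 4*z^2
∂f/∂z = 8*y*z
∇f at (3, 2, -3) = (0, 72, -48)
∇f · a = (0)(-2) + (72)(-2) + (-48)(-4) = 48

48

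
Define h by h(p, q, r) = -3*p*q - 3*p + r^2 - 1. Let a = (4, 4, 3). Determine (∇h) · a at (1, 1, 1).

-30

∂h/∂p = -3*q - 3
∂h/∂q = -3*p
∂h/∂r = 2*r
∇h at (1, 1, 1) = (-6, -3, 2)
∇h · a = (-6)(4) + (-3)(4) + (2)(3) = -30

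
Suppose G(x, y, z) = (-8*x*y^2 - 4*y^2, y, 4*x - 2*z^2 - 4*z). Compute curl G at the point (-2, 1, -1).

(∇×G)₁ = ∂G₃/∂y − ∂G₂/∂z = 0
(∇×G)₂ = ∂G₁/∂z − ∂G₃/∂x = -4
(∇×G)₃ = ∂G₂/∂x − ∂G₁/∂y = 16*x*y + 8*y
∇×G = (0, -4, 16*x*y + 8*y)
At (-2, 1, -1): (0, -4, -24).

(0, -4, -24)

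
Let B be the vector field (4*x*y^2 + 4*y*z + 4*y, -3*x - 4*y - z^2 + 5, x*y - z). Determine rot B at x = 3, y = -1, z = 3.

(∇×B)₁ = ∂B₃/∂y − ∂B₂/∂z = x + 2*z
(∇×B)₂ = ∂B₁/∂z − ∂B₃/∂x = 3*y
(∇×B)₃ = ∂B₂/∂x − ∂B₁/∂y = -8*x*y - 4*z - 7
∇×B = (x + 2*z, 3*y, -8*x*y - 4*z - 7)
At (3, -1, 3): (9, -3, 5).

(9, -3, 5)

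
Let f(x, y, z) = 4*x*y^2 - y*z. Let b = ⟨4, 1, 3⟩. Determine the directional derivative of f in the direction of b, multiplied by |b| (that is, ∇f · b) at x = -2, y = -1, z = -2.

∂f/∂x = 4*y^2
∂f/∂y = 8*x*y - z
∂f/∂z = -y
∇f at (-2, -1, -2) = (4, 18, 1)
∇f · b = (4)(4) + (18)(1) + (1)(3) = 37

37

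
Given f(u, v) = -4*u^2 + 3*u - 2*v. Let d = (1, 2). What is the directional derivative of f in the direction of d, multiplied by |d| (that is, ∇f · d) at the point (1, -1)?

∂f/∂u = -8*u + 3
∂f/∂v = -2
∇f at (1, -1) = (-5, -2)
∇f · d = (-5)(1) + (-2)(2) = -9

-9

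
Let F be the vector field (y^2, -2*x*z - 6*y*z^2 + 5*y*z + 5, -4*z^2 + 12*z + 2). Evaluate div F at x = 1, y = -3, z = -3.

∂F₁/∂x = 0
∂F₂/∂y = -6*z^2 + 5*z
∂F₃/∂z = -8*z + 12
∇·F = -6*z^2 - 3*z + 12
At (1, -3, -3): -33.

-33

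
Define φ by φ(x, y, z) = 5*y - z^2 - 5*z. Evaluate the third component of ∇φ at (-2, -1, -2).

-1

(∇φ)_3 = ∂φ/∂z = -2*z - 5
At (-2, -1, -2): -1.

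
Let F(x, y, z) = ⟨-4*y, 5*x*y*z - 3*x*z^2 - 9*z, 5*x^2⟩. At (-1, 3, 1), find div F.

∂F₁/∂x = 0
∂F₂/∂y = 5*x*z
∂F₃/∂z = 0
∇·F = 5*x*z
At (-1, 3, 1): -5.

-5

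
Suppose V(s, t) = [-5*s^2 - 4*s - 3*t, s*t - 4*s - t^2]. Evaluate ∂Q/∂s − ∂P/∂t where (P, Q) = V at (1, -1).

∂V₂/∂s = t - 4
∂V₁/∂t = -3
Scalar curl = t - 1
At (1, -1): -2.

-2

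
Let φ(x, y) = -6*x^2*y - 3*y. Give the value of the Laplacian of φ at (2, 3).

∂²φ/∂x² = -12*y
∂²φ/∂y² = 0
∇²φ = -12*y
At (2, 3): -36.

-36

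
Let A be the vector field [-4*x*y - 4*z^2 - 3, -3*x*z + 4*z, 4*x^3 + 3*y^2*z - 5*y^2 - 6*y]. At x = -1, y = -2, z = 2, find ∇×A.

(∇×A)₁ = ∂A₃/∂y − ∂A₂/∂z = 3*x + 6*y*z - 10*y - 10
(∇×A)₂ = ∂A₁/∂z − ∂A₃/∂x = -12*x^2 - 8*z
(∇×A)₃ = ∂A₂/∂x − ∂A₁/∂y = 4*x - 3*z
∇×A = (3*x + 6*y*z - 10*y - 10, -12*x^2 - 8*z, 4*x - 3*z)
At (-1, -2, 2): (-17, -28, -10).

(-17, -28, -10)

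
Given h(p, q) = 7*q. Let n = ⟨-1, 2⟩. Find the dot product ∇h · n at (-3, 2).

14

∂h/∂p = 0
∂h/∂q = 7
∇h at (-3, 2) = (0, 7)
∇h · n = (0)(-1) + (7)(2) = 14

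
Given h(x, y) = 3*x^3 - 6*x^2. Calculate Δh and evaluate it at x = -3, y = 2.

-66

∂²h/∂x² = 6*(3*x - 2)
∂²h/∂y² = 0
∇²h = 18*x - 12
At (-3, 2): -66.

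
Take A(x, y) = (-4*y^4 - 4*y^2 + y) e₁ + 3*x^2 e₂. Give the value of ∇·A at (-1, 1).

∂A₁/∂x = 0
∂A₂/∂y = 0
∇·A = 0
At (-1, 1): 0.

0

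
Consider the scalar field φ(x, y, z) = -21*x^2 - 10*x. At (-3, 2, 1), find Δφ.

-42

∂²φ/∂x² = -42
∂²φ/∂y² = 0
∂²φ/∂z² = 0
∇²φ = -42
At (-3, 2, 1): -42.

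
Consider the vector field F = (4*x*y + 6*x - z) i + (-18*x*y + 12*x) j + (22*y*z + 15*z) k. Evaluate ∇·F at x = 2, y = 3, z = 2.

63

∂F₁/∂x = 4*y + 6
∂F₂/∂y = -18*x
∂F₃/∂z = 22*y + 15
∇·F = -18*x + 26*y + 21
At (2, 3, 2): 63.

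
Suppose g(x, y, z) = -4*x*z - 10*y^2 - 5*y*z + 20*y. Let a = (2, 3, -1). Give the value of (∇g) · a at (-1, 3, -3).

-40

∂g/∂x = -4*z
∂g/∂y = -20*y - 5*z + 20
∂g/∂z = -4*x - 5*y
∇g at (-1, 3, -3) = (12, -25, -11)
∇g · a = (12)(2) + (-25)(3) + (-11)(-1) = -40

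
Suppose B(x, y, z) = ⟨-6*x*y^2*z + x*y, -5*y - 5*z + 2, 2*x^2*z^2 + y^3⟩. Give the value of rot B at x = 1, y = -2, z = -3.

(∇×B)₁ = ∂B₃/∂y − ∂B₂/∂z = 3*y^2 + 5
(∇×B)₂ = ∂B₁/∂z − ∂B₃/∂x = -6*x*y^2 - 4*x*z^2
(∇×B)₃ = ∂B₂/∂x − ∂B₁/∂y = 12*x*y*z - x
∇×B = (3*y^2 + 5, -6*x*y^2 - 4*x*z^2, 12*x*y*z - x)
At (1, -2, -3): (17, -60, 71).

(17, -60, 71)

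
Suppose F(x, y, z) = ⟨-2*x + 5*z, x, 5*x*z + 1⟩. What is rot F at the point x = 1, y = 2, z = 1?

(∇×F)₁ = ∂F₃/∂y − ∂F₂/∂z = 0
(∇×F)₂ = ∂F₁/∂z − ∂F₃/∂x = -5*z + 5
(∇×F)₃ = ∂F₂/∂x − ∂F₁/∂y = 1
∇×F = (0, -5*z + 5, 1)
At (1, 2, 1): (0, 0, 1).

(0, 0, 1)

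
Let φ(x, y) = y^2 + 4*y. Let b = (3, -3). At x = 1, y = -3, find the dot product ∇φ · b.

∂φ/∂x = 0
∂φ/∂y = 2*y + 4
∇φ at (1, -3) = (0, -2)
∇φ · b = (0)(3) + (-2)(-3) = 6

6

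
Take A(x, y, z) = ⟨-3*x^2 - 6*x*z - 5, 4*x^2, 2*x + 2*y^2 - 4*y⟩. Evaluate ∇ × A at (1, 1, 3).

(∇×A)₁ = ∂A₃/∂y − ∂A₂/∂z = 4*y - 4
(∇×A)₂ = ∂A₁/∂z − ∂A₃/∂x = -6*x - 2
(∇×A)₃ = ∂A₂/∂x − ∂A₁/∂y = 8*x
∇×A = (4*y - 4, -6*x - 2, 8*x)
At (1, 1, 3): (0, -8, 8).

(0, -8, 8)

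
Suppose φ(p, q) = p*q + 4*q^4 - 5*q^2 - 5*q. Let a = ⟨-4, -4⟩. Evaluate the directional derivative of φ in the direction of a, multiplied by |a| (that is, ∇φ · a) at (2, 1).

-16

∂φ/∂p = q
∂φ/∂q = p + 16*q^3 - 10*q - 5
∇φ at (2, 1) = (1, 3)
∇φ · a = (1)(-4) + (3)(-4) = -16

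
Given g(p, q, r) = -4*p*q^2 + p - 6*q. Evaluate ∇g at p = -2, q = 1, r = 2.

∂g/∂p = -4*q^2 + 1
∂g/∂q = -8*p*q - 6
∂g/∂r = 0
∇g = (-4*q^2 + 1, -8*p*q - 6, 0)
At (-2, 1, 2): (-3, 10, 0).

(-3, 10, 0)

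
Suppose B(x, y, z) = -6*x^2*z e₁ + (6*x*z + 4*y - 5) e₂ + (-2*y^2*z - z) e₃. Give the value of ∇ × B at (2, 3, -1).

(0, -24, -6)

(∇×B)₁ = ∂B₃/∂y − ∂B₂/∂z = -6*x - 4*y*z
(∇×B)₂ = ∂B₁/∂z − ∂B₃/∂x = -6*x^2
(∇×B)₃ = ∂B₂/∂x − ∂B₁/∂y = 6*z
∇×B = (-6*x - 4*y*z, -6*x^2, 6*z)
At (2, 3, -1): (0, -24, -6).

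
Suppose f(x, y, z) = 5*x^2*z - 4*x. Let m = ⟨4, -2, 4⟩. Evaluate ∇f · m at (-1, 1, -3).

∂f/∂x = 10*x*z - 4
∂f/∂y = 0
∂f/∂z = 5*x^2
∇f at (-1, 1, -3) = (26, 0, 5)
∇f · m = (26)(4) + (0)(-2) + (5)(4) = 124

124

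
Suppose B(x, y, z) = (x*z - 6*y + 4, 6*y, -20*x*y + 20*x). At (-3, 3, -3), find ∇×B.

(60, 37, 6)

(∇×B)₁ = ∂B₃/∂y − ∂B₂/∂z = -20*x
(∇×B)₂ = ∂B₁/∂z − ∂B₃/∂x = x + 20*y - 20
(∇×B)₃ = ∂B₂/∂x − ∂B₁/∂y = 6
∇×B = (-20*x, x + 20*y - 20, 6)
At (-3, 3, -3): (60, 37, 6).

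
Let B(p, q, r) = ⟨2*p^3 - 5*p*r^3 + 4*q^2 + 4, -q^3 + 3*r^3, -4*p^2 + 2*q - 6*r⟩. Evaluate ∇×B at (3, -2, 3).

(-79, -381, 16)

(∇×B)₁ = ∂B₃/∂q − ∂B₂/∂r = -9*r^2 + 2
(∇×B)₂ = ∂B₁/∂r − ∂B₃/∂p = -15*p*r^2 + 8*p
(∇×B)₃ = ∂B₂/∂p − ∂B₁/∂q = -8*q
∇×B = (-9*r^2 + 2, -15*p*r^2 + 8*p, -8*q)
At (3, -2, 3): (-79, -381, 16).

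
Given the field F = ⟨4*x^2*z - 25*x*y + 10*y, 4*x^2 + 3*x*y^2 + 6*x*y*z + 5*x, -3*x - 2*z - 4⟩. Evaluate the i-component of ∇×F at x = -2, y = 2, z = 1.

24

(∇×F)_1 = ∂F₃/∂y − ∂F₂/∂z
= 0 − (6*x*y)
= -6*x*y
At (-2, 2, 1): 24.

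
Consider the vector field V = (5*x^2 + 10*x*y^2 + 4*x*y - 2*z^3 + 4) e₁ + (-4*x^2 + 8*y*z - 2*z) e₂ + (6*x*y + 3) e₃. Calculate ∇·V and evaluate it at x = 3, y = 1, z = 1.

∂V₁/∂x = 10*x + 10*y^2 + 4*y
∂V₂/∂y = 8*z
∂V₃/∂z = 0
∇·V = 10*x + 10*y^2 + 4*y + 8*z
At (3, 1, 1): 52.

52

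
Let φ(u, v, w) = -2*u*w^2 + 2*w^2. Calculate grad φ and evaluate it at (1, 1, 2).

∂φ/∂u = -2*w^2
∂φ/∂v = 0
∂φ/∂w = -4*u*w + 4*w
∇φ = (-2*w^2, 0, -4*u*w + 4*w)
At (1, 1, 2): (-8, 0, 0).

(-8, 0, 0)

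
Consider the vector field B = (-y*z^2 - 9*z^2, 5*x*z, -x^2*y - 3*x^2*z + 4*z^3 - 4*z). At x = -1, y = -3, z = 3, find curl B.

(∇×B)₁ = ∂B₃/∂y − ∂B₂/∂z = -x^2 - 5*x
(∇×B)₂ = ∂B₁/∂z − ∂B₃/∂x = 2*x*y + 6*x*z - 2*y*z - 18*z
(∇×B)₃ = ∂B₂/∂x − ∂B₁/∂y = z^2 + 5*z
∇×B = (-x^2 - 5*x, 2*x*y + 6*x*z - 2*y*z - 18*z, z^2 + 5*z)
At (-1, -3, 3): (4, -48, 24).

(4, -48, 24)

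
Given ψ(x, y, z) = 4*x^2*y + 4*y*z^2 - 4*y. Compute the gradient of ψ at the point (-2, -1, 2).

(16, 28, -16)

∂ψ/∂x = 8*x*y
∂ψ/∂y = 4*x^2 + 4*z^2 - 4
∂ψ/∂z = 8*y*z
∇ψ = (8*x*y, 4*x^2 + 4*z^2 - 4, 8*y*z)
At (-2, -1, 2): (16, 28, -16).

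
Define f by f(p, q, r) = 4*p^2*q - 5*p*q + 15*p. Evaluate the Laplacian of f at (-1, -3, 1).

∂²f/∂p² = 8*q
∂²f/∂q² = 0
∂²f/∂r² = 0
∇²f = 8*q
At (-1, -3, 1): -24.

-24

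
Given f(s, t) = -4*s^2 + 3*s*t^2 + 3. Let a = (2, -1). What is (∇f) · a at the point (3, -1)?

-24

∂f/∂s = -8*s + 3*t^2
∂f/∂t = 6*s*t
∇f at (3, -1) = (-21, -18)
∇f · a = (-21)(2) + (-18)(-1) = -24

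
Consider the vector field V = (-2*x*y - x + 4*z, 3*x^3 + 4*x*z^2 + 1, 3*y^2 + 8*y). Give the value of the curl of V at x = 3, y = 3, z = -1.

(50, 4, 91)

(∇×V)₁ = ∂V₃/∂y − ∂V₂/∂z = -8*x*z + 6*y + 8
(∇×V)₂ = ∂V₁/∂z − ∂V₃/∂x = 4
(∇×V)₃ = ∂V₂/∂x − ∂V₁/∂y = 9*x^2 + 2*x + 4*z^2
∇×V = (-8*x*z + 6*y + 8, 4, 9*x^2 + 2*x + 4*z^2)
At (3, 3, -1): (50, 4, 91).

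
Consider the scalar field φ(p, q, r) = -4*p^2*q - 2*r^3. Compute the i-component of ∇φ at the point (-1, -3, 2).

-24

(∇φ)_1 = ∂φ/∂p = -8*p*q
At (-1, -3, 2): -24.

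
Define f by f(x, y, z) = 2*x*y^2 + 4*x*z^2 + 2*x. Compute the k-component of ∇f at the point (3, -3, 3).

72

(∇f)_3 = ∂f/∂z = 8*x*z
At (3, -3, 3): 72.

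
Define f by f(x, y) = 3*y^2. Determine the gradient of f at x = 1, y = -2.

∂f/∂x = 0
∂f/∂y = 6*y
∇f = (0, 6*y)
At (1, -2): (0, -12).

(0, -12)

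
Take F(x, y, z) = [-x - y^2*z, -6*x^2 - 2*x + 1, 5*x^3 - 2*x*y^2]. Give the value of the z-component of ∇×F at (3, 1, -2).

-42

(∇×F)_3 = ∂F₂/∂x − ∂F₁/∂y
= -12*x - 2 − (-2*y*z)
= -12*x + 2*y*z - 2
At (3, 1, -2): -42.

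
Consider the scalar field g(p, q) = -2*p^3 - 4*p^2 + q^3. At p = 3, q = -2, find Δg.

∂²g/∂p² = -4*(3*p + 2)
∂²g/∂q² = 6*q
∇²g = -12*p + 6*q - 8
At (3, -2): -56.

-56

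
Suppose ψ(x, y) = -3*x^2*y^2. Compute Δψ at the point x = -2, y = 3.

∂²ψ/∂x² = -6*y^2
∂²ψ/∂y² = -6*x^2
∇²ψ = -6*x^2 - 6*y^2
At (-2, 3): -78.

-78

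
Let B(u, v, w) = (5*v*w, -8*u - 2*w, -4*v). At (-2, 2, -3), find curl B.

(∇×B)₁ = ∂B₃/∂v − ∂B₂/∂w = -2
(∇×B)₂ = ∂B₁/∂w − ∂B₃/∂u = 5*v
(∇×B)₃ = ∂B₂/∂u − ∂B₁/∂v = -5*w - 8
∇×B = (-2, 5*v, -5*w - 8)
At (-2, 2, -3): (-2, 10, 7).

(-2, 10, 7)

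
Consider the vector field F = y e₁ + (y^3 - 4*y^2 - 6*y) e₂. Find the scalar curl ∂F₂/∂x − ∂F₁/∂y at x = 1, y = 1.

-1

∂F₂/∂x = 0
∂F₁/∂y = 1
Scalar curl = -1
At (1, 1): -1.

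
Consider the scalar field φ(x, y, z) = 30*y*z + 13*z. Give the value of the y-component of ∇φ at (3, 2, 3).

(∇φ)_2 = ∂φ/∂y = 30*z
At (3, 2, 3): 90.

90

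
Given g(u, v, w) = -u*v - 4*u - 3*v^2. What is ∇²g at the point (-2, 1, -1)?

∂²g/∂u² = 0
∂²g/∂v² = -6
∂²g/∂w² = 0
∇²g = -6
At (-2, 1, -1): -6.

-6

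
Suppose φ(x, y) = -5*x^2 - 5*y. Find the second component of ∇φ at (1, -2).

-5

(∇φ)_2 = ∂φ/∂y = -5
At (1, -2): -5.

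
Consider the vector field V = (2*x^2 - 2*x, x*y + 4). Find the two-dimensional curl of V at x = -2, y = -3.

-3

∂V₂/∂x = y
∂V₁/∂y = 0
Scalar curl = y
At (-2, -3): -3.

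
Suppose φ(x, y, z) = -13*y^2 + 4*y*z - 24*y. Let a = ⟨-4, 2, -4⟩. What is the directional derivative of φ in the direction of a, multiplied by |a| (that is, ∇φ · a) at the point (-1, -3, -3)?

132

∂φ/∂x = 0
∂φ/∂y = -26*y + 4*z - 24
∂φ/∂z = 4*y
∇φ at (-1, -3, -3) = (0, 42, -12)
∇φ · a = (0)(-4) + (42)(2) + (-12)(-4) = 132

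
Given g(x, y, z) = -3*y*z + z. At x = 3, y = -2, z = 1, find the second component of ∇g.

-3

(∇g)_2 = ∂g/∂y = -3*z
At (3, -2, 1): -3.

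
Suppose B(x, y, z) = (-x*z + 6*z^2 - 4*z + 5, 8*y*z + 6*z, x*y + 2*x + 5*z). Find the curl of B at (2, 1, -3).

(-12, -45, 0)

(∇×B)₁ = ∂B₃/∂y − ∂B₂/∂z = x - 8*y - 6
(∇×B)₂ = ∂B₁/∂z − ∂B₃/∂x = -x - y + 12*z - 6
(∇×B)₃ = ∂B₂/∂x − ∂B₁/∂y = 0
∇×B = (x - 8*y - 6, -x - y + 12*z - 6, 0)
At (2, 1, -3): (-12, -45, 0).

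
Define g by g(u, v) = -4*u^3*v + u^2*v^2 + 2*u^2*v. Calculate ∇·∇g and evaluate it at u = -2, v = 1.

∂²g/∂u² = 2*v*(-12*u + v + 2)
∂²g/∂v² = 2*u^2
∇²g = 2*u^2 - 24*u*v + 2*v^2 + 4*v
At (-2, 1): 62.

62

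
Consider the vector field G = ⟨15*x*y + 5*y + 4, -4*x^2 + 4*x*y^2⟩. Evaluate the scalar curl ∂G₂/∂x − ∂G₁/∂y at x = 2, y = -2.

∂G₂/∂x = -8*x + 4*y^2
∂G₁/∂y = 15*x + 5
Scalar curl = -23*x + 4*y^2 - 5
At (2, -2): -35.

-35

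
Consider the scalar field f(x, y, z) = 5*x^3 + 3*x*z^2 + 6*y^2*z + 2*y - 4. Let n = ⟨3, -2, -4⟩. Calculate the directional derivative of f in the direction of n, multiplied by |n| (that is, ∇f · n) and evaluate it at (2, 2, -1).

∂f/∂x = 15*x^2 + 3*z^2
∂f/∂y = 12*y*z + 2
∂f/∂z = 6*x*z + 6*y^2
∇f at (2, 2, -1) = (63, -22, 12)
∇f · n = (63)(3) + (-22)(-2) + (12)(-4) = 185

185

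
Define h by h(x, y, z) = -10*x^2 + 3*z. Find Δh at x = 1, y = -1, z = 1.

∂²h/∂x² = -20
∂²h/∂y² = 0
∂²h/∂z² = 0
∇²h = -20
At (1, -1, 1): -20.

-20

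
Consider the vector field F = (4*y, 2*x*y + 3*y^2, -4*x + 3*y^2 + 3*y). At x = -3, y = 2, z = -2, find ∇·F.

∂F₁/∂x = 0
∂F₂/∂y = 2*x + 6*y
∂F₃/∂z = 0
∇·F = 2*x + 6*y
At (-3, 2, -2): 6.

6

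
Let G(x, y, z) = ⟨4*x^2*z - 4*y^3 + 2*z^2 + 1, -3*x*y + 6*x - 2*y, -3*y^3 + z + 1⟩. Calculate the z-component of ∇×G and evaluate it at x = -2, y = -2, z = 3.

(∇×G)_3 = ∂G₂/∂x − ∂G₁/∂y
= -3*y + 6 − (-12*y^2)
= 12*y^2 - 3*y + 6
At (-2, -2, 3): 60.

60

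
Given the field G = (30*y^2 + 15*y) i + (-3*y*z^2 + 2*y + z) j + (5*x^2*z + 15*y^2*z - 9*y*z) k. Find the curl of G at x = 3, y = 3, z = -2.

(-199, 60, -195)

(∇×G)₁ = ∂G₃/∂y − ∂G₂/∂z = 36*y*z - 9*z - 1
(∇×G)₂ = ∂G₁/∂z − ∂G₃/∂x = -10*x*z
(∇×G)₃ = ∂G₂/∂x − ∂G₁/∂y = -60*y - 15
∇×G = (36*y*z - 9*z - 1, -10*x*z, -60*y - 15)
At (3, 3, -2): (-199, 60, -195).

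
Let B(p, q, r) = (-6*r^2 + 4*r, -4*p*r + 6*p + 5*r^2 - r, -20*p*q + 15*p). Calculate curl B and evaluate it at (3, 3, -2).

(∇×B)₁ = ∂B₃/∂q − ∂B₂/∂r = -16*p - 10*r + 1
(∇×B)₂ = ∂B₁/∂r − ∂B₃/∂p = 20*q - 12*r - 11
(∇×B)₃ = ∂B₂/∂p − ∂B₁/∂q = -4*r + 6
∇×B = (-16*p - 10*r + 1, 20*q - 12*r - 11, -4*r + 6)
At (3, 3, -2): (-27, 73, 14).

(-27, 73, 14)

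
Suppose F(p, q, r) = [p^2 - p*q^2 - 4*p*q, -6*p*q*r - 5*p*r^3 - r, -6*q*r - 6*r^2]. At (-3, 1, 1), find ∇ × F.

(∇×F)₁ = ∂F₃/∂q − ∂F₂/∂r = 6*p*q + 15*p*r^2 - 6*r + 1
(∇×F)₂ = ∂F₁/∂r − ∂F₃/∂p = 0
(∇×F)₃ = ∂F₂/∂p − ∂F₁/∂q = 2*p*q + 4*p - 6*q*r - 5*r^3
∇×F = (6*p*q + 15*p*r^2 - 6*r + 1, 0, 2*p*q + 4*p - 6*q*r - 5*r^3)
At (-3, 1, 1): (-68, 0, -29).

(-68, 0, -29)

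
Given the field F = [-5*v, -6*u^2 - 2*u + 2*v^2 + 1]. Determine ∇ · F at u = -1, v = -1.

∂F₁/∂u = 0
∂F₂/∂v = 4*v
∇·F = 4*v
At (-1, -1): -4.

-4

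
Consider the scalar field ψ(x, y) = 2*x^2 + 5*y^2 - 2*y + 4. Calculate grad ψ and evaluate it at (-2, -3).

(-8, -32)

∂ψ/∂x = 4*x
∂ψ/∂y = 10*y - 2
∇ψ = (4*x, 10*y - 2)
At (-2, -3): (-8, -32).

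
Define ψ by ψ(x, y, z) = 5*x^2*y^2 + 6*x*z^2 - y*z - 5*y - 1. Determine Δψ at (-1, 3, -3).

∂²ψ/∂x² = 10*y^2
∂²ψ/∂y² = 10*x^2
∂²ψ/∂z² = 12*x
∇²ψ = 10*x^2 + 12*x + 10*y^2
At (-1, 3, -3): 88.

88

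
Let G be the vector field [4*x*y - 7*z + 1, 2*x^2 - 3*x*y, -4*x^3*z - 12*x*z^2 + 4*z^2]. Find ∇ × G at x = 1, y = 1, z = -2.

(0, 17, -3)

(∇×G)₁ = ∂G₃/∂y − ∂G₂/∂z = 0
(∇×G)₂ = ∂G₁/∂z − ∂G₃/∂x = 12*x^2*z + 12*z^2 - 7
(∇×G)₃ = ∂G₂/∂x − ∂G₁/∂y = -3*y
∇×G = (0, 12*x^2*z + 12*z^2 - 7, -3*y)
At (1, 1, -2): (0, 17, -3).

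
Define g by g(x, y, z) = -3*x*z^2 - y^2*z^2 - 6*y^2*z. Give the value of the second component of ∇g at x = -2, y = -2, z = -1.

-20

(∇g)_2 = ∂g/∂y = -2*y*z^2 - 12*y*z
At (-2, -2, -1): -20.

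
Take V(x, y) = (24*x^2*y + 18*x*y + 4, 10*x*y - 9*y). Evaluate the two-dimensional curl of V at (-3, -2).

-182

∂V₂/∂x = 10*y
∂V₁/∂y = 24*x^2 + 18*x
Scalar curl = -24*x^2 - 18*x + 10*y
At (-3, -2): -182.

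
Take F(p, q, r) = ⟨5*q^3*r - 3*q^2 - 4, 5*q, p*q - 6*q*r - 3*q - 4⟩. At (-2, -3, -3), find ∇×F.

(∇×F)₁ = ∂F₃/∂q − ∂F₂/∂r = p - 6*r - 3
(∇×F)₂ = ∂F₁/∂r − ∂F₃/∂p = 5*q^3 - q
(∇×F)₃ = ∂F₂/∂p − ∂F₁/∂q = -15*q^2*r + 6*q
∇×F = (p - 6*r - 3, 5*q^3 - q, -15*q^2*r + 6*q)
At (-2, -3, -3): (13, -132, 387).

(13, -132, 387)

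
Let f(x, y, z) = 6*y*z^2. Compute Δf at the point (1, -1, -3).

-12

∂²f/∂x² = 0
∂²f/∂y² = 0
∂²f/∂z² = 12*y
∇²f = 12*y
At (1, -1, -3): -12.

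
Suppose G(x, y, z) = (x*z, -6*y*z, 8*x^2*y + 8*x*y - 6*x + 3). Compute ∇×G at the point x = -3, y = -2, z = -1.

(36, -77, 0)

(∇×G)₁ = ∂G₃/∂y − ∂G₂/∂z = 8*x^2 + 8*x + 6*y
(∇×G)₂ = ∂G₁/∂z − ∂G₃/∂x = -16*x*y + x - 8*y + 6
(∇×G)₃ = ∂G₂/∂x − ∂G₁/∂y = 0
∇×G = (8*x^2 + 8*x + 6*y, -16*x*y + x - 8*y + 6, 0)
At (-3, -2, -1): (36, -77, 0).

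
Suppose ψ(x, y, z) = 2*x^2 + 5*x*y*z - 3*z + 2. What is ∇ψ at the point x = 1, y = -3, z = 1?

∂ψ/∂x = 4*x + 5*y*z
∂ψ/∂y = 5*x*z
∂ψ/∂z = 5*x*y - 3
∇ψ = (4*x + 5*y*z, 5*x*z, 5*x*y - 3)
At (1, -3, 1): (-11, 5, -18).

(-11, 5, -18)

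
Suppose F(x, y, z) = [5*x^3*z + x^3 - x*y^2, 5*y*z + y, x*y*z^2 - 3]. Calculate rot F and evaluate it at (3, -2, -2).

(∇×F)₁ = ∂F₃/∂y − ∂F₂/∂z = x*z^2 - 5*y
(∇×F)₂ = ∂F₁/∂z − ∂F₃/∂x = 5*x^3 - y*z^2
(∇×F)₃ = ∂F₂/∂x − ∂F₁/∂y = 2*x*y
∇×F = (x*z^2 - 5*y, 5*x^3 - y*z^2, 2*x*y)
At (3, -2, -2): (22, 143, -12).

(22, 143, -12)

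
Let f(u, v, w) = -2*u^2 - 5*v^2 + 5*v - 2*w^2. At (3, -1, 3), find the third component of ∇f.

(∇f)_3 = ∂f/∂w = -4*w
At (3, -1, 3): -12.

-12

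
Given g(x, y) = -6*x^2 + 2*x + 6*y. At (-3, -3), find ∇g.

(38, 6)

∂g/∂x = -12*x + 2
∂g/∂y = 6
∇g = (-12*x + 2, 6)
At (-3, -3): (38, 6).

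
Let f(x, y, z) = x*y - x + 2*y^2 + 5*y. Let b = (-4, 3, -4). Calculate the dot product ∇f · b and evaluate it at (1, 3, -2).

46

∂f/∂x = y - 1
∂f/∂y = x + 4*y + 5
∂f/∂z = 0
∇f at (1, 3, -2) = (2, 18, 0)
∇f · b = (2)(-4) + (18)(3) + (0)(-4) = 46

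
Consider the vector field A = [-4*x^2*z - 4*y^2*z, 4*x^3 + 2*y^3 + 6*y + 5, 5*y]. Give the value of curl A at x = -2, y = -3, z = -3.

(5, -52, 120)

(∇×A)₁ = ∂A₃/∂y − ∂A₂/∂z = 5
(∇×A)₂ = ∂A₁/∂z − ∂A₃/∂x = -4*x^2 - 4*y^2
(∇×A)₃ = ∂A₂/∂x − ∂A₁/∂y = 12*x^2 + 8*y*z
∇×A = (5, -4*x^2 - 4*y^2, 12*x^2 + 8*y*z)
At (-2, -3, -3): (5, -52, 120).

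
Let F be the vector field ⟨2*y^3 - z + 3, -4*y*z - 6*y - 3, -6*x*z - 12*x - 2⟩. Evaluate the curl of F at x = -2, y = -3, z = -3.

(-12, -7, -54)

(∇×F)₁ = ∂F₃/∂y − ∂F₂/∂z = 4*y
(∇×F)₂ = ∂F₁/∂z − ∂F₃/∂x = 6*z + 11
(∇×F)₃ = ∂F₂/∂x − ∂F₁/∂y = -6*y^2
∇×F = (4*y, 6*z + 11, -6*y^2)
At (-2, -3, -3): (-12, -7, -54).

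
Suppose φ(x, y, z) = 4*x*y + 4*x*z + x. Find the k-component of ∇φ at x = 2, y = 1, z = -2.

8

(∇φ)_3 = ∂φ/∂z = 4*x
At (2, 1, -2): 8.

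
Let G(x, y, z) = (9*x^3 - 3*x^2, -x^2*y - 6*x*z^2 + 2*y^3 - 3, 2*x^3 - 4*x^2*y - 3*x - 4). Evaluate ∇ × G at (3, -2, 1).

(∇×G)₁ = ∂G₃/∂y − ∂G₂/∂z = -4*x^2 + 12*x*z
(∇×G)₂ = ∂G₁/∂z − ∂G₃/∂x = -6*x^2 + 8*x*y + 3
(∇×G)₃ = ∂G₂/∂x − ∂G₁/∂y = -2*x*y - 6*z^2
∇×G = (-4*x^2 + 12*x*z, -6*x^2 + 8*x*y + 3, -2*x*y - 6*z^2)
At (3, -2, 1): (0, -99, 6).

(0, -99, 6)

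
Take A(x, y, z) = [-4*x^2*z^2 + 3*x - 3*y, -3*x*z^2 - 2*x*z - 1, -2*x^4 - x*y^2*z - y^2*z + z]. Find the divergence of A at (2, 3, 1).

∂A₁/∂x = -8*x*z^2 + 3
∂A₂/∂y = 0
∂A₃/∂z = -x*y^2 - y^2 + 1
∇·A = -x*y^2 - 8*x*z^2 - y^2 + 4
At (2, 3, 1): -39.

-39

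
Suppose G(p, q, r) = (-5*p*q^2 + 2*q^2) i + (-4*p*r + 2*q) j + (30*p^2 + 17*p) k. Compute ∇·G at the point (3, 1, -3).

-3

∂G₁/∂p = -5*q^2
∂G₂/∂q = 2
∂G₃/∂r = 0
∇·G = -5*q^2 + 2
At (3, 1, -3): -3.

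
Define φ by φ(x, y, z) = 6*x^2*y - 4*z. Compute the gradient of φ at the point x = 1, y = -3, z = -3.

(-36, 6, -4)

∂φ/∂x = 12*x*y
∂φ/∂y = 6*x^2
∂φ/∂z = -4
∇φ = (12*x*y, 6*x^2, -4)
At (1, -3, -3): (-36, 6, -4).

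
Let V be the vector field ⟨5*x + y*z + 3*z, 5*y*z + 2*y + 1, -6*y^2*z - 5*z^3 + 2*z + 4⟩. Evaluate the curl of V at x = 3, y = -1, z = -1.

(-7, 2, 1)

(∇×V)₁ = ∂V₃/∂y − ∂V₂/∂z = -12*y*z - 5*y
(∇×V)₂ = ∂V₁/∂z − ∂V₃/∂x = y + 3
(∇×V)₃ = ∂V₂/∂x − ∂V₁/∂y = -z
∇×V = (-12*y*z - 5*y, y + 3, -z)
At (3, -1, -1): (-7, 2, 1).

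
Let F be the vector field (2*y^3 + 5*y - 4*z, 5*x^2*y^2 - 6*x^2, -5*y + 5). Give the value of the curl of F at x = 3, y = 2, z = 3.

(-5, -4, 55)

(∇×F)₁ = ∂F₃/∂y − ∂F₂/∂z = -5
(∇×F)₂ = ∂F₁/∂z − ∂F₃/∂x = -4
(∇×F)₃ = ∂F₂/∂x − ∂F₁/∂y = 10*x*y^2 - 12*x - 6*y^2 - 5
∇×F = (-5, -4, 10*x*y^2 - 12*x - 6*y^2 - 5)
At (3, 2, 3): (-5, -4, 55).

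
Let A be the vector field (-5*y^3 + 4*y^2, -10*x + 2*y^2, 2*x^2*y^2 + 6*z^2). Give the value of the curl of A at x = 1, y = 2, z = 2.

(8, -16, 34)

(∇×A)₁ = ∂A₃/∂y − ∂A₂/∂z = 4*x^2*y
(∇×A)₂ = ∂A₁/∂z − ∂A₃/∂x = -4*x*y^2
(∇×A)₃ = ∂A₂/∂x − ∂A₁/∂y = 15*y^2 - 8*y - 10
∇×A = (4*x^2*y, -4*x*y^2, 15*y^2 - 8*y - 10)
At (1, 2, 2): (8, -16, 34).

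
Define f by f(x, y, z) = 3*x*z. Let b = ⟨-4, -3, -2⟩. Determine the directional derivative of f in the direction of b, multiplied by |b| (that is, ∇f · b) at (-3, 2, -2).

42

∂f/∂x = 3*z
∂f/∂y = 0
∂f/∂z = 3*x
∇f at (-3, 2, -2) = (-6, 0, -9)
∇f · b = (-6)(-4) + (0)(-3) + (-9)(-2) = 42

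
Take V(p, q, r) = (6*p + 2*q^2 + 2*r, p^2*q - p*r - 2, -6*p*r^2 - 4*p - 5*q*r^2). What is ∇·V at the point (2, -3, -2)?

-2

∂V₁/∂p = 6
∂V₂/∂q = p^2
∂V₃/∂r = -12*p*r - 10*q*r
∇·V = p^2 - 12*p*r - 10*q*r + 6
At (2, -3, -2): -2.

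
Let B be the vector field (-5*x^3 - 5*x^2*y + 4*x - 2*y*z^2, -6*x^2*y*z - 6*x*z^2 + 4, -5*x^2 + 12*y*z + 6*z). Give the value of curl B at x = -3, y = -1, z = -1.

(-30, -34, 77)

(∇×B)₁ = ∂B₃/∂y − ∂B₂/∂z = 6*x^2*y + 12*x*z + 12*z
(∇×B)₂ = ∂B₁/∂z − ∂B₃/∂x = 10*x - 4*y*z
(∇×B)₃ = ∂B₂/∂x − ∂B₁/∂y = 5*x^2 - 12*x*y*z - 4*z^2
∇×B = (6*x^2*y + 12*x*z + 12*z, 10*x - 4*y*z, 5*x^2 - 12*x*y*z - 4*z^2)
At (-3, -1, -1): (-30, -34, 77).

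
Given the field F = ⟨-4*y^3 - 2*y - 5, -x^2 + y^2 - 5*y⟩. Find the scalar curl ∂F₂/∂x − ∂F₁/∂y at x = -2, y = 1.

18

∂F₂/∂x = -2*x
∂F₁/∂y = -12*y^2 - 2
Scalar curl = -2*x + 12*y^2 + 2
At (-2, 1): 18.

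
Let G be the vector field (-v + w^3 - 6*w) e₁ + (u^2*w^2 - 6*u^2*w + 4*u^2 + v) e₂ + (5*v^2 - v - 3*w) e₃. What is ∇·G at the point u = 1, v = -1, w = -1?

∂G₁/∂u = 0
∂G₂/∂v = 1
∂G₃/∂w = -3
∇·G = -2
At (1, -1, -1): -2.

-2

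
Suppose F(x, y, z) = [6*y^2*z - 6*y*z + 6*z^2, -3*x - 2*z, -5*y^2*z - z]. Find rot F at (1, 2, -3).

(62, -24, 51)

(∇×F)₁ = ∂F₃/∂y − ∂F₂/∂z = -10*y*z + 2
(∇×F)₂ = ∂F₁/∂z − ∂F₃/∂x = 6*y^2 - 6*y + 12*z
(∇×F)₃ = ∂F₂/∂x − ∂F₁/∂y = -12*y*z + 6*z - 3
∇×F = (-10*y*z + 2, 6*y^2 - 6*y + 12*z, -12*y*z + 6*z - 3)
At (1, 2, -3): (62, -24, 51).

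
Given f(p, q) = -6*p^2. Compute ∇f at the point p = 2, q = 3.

∂f/∂p = -12*p
∂f/∂q = 0
∇f = (-12*p, 0)
At (2, 3): (-24, 0).

(-24, 0)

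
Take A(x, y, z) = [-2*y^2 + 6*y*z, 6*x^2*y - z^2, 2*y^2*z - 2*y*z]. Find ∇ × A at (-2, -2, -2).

(16, -12, 52)

(∇×A)₁ = ∂A₃/∂y − ∂A₂/∂z = 4*y*z
(∇×A)₂ = ∂A₁/∂z − ∂A₃/∂x = 6*y
(∇×A)₃ = ∂A₂/∂x − ∂A₁/∂y = 12*x*y + 4*y - 6*z
∇×A = (4*y*z, 6*y, 12*x*y + 4*y - 6*z)
At (-2, -2, -2): (16, -12, 52).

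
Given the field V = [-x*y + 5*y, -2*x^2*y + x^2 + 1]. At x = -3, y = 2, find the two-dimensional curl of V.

10

∂V₂/∂x = -4*x*y + 2*x
∂V₁/∂y = -x + 5
Scalar curl = -4*x*y + 3*x - 5
At (-3, 2): 10.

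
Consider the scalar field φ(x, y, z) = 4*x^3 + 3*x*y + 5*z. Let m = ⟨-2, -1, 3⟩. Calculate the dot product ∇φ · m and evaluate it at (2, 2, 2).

∂φ/∂x = 12*x^2 + 3*y
∂φ/∂y = 3*x
∂φ/∂z = 5
∇φ at (2, 2, 2) = (54, 6, 5)
∇φ · m = (54)(-2) + (6)(-1) + (5)(3) = -99

-99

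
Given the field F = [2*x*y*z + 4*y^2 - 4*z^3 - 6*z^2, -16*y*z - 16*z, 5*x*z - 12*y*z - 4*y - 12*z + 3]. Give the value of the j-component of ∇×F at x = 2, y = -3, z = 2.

(∇×F)_2 = ∂F₁/∂z − ∂F₃/∂x
= 2*x*y - 12*z^2 - 12*z − (5*z)
= 2*x*y - 12*z^2 - 17*z
At (2, -3, 2): -94.

-94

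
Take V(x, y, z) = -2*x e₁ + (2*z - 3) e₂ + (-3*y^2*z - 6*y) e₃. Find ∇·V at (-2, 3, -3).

-29

∂V₁/∂x = -2
∂V₂/∂y = 0
∂V₃/∂z = -3*y^2
∇·V = -3*y^2 - 2
At (-2, 3, -3): -29.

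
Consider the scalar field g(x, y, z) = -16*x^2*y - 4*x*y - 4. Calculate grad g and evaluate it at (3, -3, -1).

(300, -156, 0)

∂g/∂x = -32*x*y - 4*y
∂g/∂y = -16*x^2 - 4*x
∂g/∂z = 0
∇g = (-32*x*y - 4*y, -16*x^2 - 4*x, 0)
At (3, -3, -1): (300, -156, 0).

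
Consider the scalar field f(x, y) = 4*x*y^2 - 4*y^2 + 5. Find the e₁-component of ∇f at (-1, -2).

16

(∇f)_1 = ∂f/∂x = 4*y^2
At (-1, -2): 16.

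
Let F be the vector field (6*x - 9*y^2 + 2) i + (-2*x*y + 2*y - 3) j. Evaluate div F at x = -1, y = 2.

10

∂F₁/∂x = 6
∂F₂/∂y = -2*x + 2
∇·F = -2*x + 8
At (-1, 2): 10.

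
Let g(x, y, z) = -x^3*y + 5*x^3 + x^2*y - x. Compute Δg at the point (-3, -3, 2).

-150

∂²g/∂x² = 2*(-3*x*y + 15*x + y)
∂²g/∂y² = 0
∂²g/∂z² = 0
∇²g = -6*x*y + 30*x + 2*y
At (-3, -3, 2): -150.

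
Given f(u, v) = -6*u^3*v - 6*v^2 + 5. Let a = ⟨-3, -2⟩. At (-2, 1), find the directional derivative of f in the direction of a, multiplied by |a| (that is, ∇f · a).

∂f/∂u = -18*u^2*v
∂f/∂v = -6*u^3 - 12*v
∇f at (-2, 1) = (-72, 36)
∇f · a = (-72)(-3) + (36)(-2) = 144

144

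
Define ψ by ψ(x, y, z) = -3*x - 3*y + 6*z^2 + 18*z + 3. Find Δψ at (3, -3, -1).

∂²ψ/∂x² = 0
∂²ψ/∂y² = 0
∂²ψ/∂z² = 12
∇²ψ = 12
At (3, -3, -1): 12.

12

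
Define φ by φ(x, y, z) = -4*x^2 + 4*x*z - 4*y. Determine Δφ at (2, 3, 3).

∂²φ/∂x² = -8
∂²φ/∂y² = 0
∂²φ/∂z² = 0
∇²φ = -8
At (2, 3, 3): -8.

-8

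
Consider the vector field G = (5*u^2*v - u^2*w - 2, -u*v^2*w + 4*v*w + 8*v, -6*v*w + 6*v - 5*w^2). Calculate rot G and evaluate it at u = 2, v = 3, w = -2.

(∇×G)₁ = ∂G₃/∂v − ∂G₂/∂w = u*v^2 - 4*v - 6*w + 6
(∇×G)₂ = ∂G₁/∂w − ∂G₃/∂u = -u^2
(∇×G)₃ = ∂G₂/∂u − ∂G₁/∂v = -5*u^2 - v^2*w
∇×G = (u*v^2 - 4*v - 6*w + 6, -u^2, -5*u^2 - v^2*w)
At (2, 3, -2): (24, -4, -2).

(24, -4, -2)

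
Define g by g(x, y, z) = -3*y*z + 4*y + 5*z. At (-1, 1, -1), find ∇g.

∂g/∂x = 0
∂g/∂y = -3*z + 4
∂g/∂z = -3*y + 5
∇g = (0, -3*z + 4, -3*y + 5)
At (-1, 1, -1): (0, 7, 2).

(0, 7, 2)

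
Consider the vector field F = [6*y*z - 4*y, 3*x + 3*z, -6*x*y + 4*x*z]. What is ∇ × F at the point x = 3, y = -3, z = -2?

(∇×F)₁ = ∂F₃/∂y − ∂F₂/∂z = -6*x - 3
(∇×F)₂ = ∂F₁/∂z − ∂F₃/∂x = 12*y - 4*z
(∇×F)₃ = ∂F₂/∂x − ∂F₁/∂y = -6*z + 7
∇×F = (-6*x - 3, 12*y - 4*z, -6*z + 7)
At (3, -3, -2): (-21, -28, 19).

(-21, -28, 19)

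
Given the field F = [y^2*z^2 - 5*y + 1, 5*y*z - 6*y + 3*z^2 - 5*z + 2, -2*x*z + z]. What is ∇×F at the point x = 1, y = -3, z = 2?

(8, 40, 29)

(∇×F)₁ = ∂F₃/∂y − ∂F₂/∂z = -5*y - 6*z + 5
(∇×F)₂ = ∂F₁/∂z − ∂F₃/∂x = 2*y^2*z + 2*z
(∇×F)₃ = ∂F₂/∂x − ∂F₁/∂y = -2*y*z^2 + 5
∇×F = (-5*y - 6*z + 5, 2*y^2*z + 2*z, -2*y*z^2 + 5)
At (1, -3, 2): (8, 40, 29).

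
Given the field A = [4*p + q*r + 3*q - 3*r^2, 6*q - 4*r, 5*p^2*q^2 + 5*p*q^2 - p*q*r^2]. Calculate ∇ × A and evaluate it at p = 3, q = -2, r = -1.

(∇×A)₁ = ∂A₃/∂q − ∂A₂/∂r = 10*p^2*q + 10*p*q - p*r^2 + 4
(∇×A)₂ = ∂A₁/∂r − ∂A₃/∂p = -10*p*q^2 - 5*q^2 + q*r^2 + q - 6*r
(∇×A)₃ = ∂A₂/∂p − ∂A₁/∂q = -r - 3
∇×A = (10*p^2*q + 10*p*q - p*r^2 + 4, -10*p*q^2 - 5*q^2 + q*r^2 + q - 6*r, -r - 3)
At (3, -2, -1): (-239, -138, -2).

(-239, -138, -2)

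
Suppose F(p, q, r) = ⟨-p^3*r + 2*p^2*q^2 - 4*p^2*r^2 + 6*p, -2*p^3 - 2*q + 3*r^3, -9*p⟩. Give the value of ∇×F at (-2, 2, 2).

(-36, -47, -56)

(∇×F)₁ = ∂F₃/∂q − ∂F₂/∂r = -9*r^2
(∇×F)₂ = ∂F₁/∂r − ∂F₃/∂p = -p^3 - 8*p^2*r + 9
(∇×F)₃ = ∂F₂/∂p − ∂F₁/∂q = -4*p^2*q - 6*p^2
∇×F = (-9*r^2, -p^3 - 8*p^2*r + 9, -4*p^2*q - 6*p^2)
At (-2, 2, 2): (-36, -47, -56).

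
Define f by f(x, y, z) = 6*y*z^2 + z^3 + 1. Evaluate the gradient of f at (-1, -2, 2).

∂f/∂x = 0
∂f/∂y = 6*z^2
∂f/∂z = 12*y*z + 3*z^2
∇f = (0, 6*z^2, 12*y*z + 3*z^2)
At (-1, -2, 2): (0, 24, -36).

(0, 24, -36)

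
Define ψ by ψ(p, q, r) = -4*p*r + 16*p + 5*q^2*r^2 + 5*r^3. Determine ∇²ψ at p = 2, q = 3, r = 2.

190

∂²ψ/∂p² = 0
∂²ψ/∂q² = 10*r^2
∂²ψ/∂r² = 10*(q^2 + 3*r)
∇²ψ = 10*q^2 + 10*r^2 + 30*r
At (2, 3, 2): 190.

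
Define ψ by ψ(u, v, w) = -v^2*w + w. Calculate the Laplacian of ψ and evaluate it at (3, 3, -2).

∂²ψ/∂u² = 0
∂²ψ/∂v² = -2*w
∂²ψ/∂w² = 0
∇²ψ = -2*w
At (3, 3, -2): 4.

4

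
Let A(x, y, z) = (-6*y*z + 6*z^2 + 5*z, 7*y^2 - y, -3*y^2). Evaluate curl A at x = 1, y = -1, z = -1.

(6, -1, -6)

(∇×A)₁ = ∂A₃/∂y − ∂A₂/∂z = -6*y
(∇×A)₂ = ∂A₁/∂z − ∂A₃/∂x = -6*y + 12*z + 5
(∇×A)₃ = ∂A₂/∂x − ∂A₁/∂y = 6*z
∇×A = (-6*y, -6*y + 12*z + 5, 6*z)
At (1, -1, -1): (6, -1, -6).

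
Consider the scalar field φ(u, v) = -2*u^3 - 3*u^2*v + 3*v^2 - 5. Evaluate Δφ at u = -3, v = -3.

60

∂²φ/∂u² = -6*(2*u + v)
∂²φ/∂v² = 6
∇²φ = -12*u - 6*v + 6
At (-3, -3): 60.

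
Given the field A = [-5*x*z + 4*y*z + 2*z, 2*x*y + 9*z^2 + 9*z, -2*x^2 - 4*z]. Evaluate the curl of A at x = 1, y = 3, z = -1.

(∇×A)₁ = ∂A₃/∂y − ∂A₂/∂z = -18*z - 9
(∇×A)₂ = ∂A₁/∂z − ∂A₃/∂x = -x + 4*y + 2
(∇×A)₃ = ∂A₂/∂x − ∂A₁/∂y = 2*y - 4*z
∇×A = (-18*z - 9, -x + 4*y + 2, 2*y - 4*z)
At (1, 3, -1): (9, 13, 10).

(9, 13, 10)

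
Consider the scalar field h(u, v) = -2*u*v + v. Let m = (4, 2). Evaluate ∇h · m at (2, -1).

∂h/∂u = -2*v
∂h/∂v = -2*u + 1
∇h at (2, -1) = (2, -3)
∇h · m = (2)(4) + (-3)(2) = 2

2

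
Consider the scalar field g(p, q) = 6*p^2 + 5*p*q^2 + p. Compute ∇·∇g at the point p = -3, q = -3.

-18

∂²g/∂p² = 12
∂²g/∂q² = 10*p
∇²g = 10*p + 12
At (-3, -3): -18.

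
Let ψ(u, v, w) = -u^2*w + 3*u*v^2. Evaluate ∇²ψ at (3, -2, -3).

24

∂²ψ/∂u² = -2*w
∂²ψ/∂v² = 6*u
∂²ψ/∂w² = 0
∇²ψ = 6*u - 2*w
At (3, -2, -3): 24.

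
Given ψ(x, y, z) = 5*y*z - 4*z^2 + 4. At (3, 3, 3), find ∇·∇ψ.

-8

∂²ψ/∂x² = 0
∂²ψ/∂y² = 0
∂²ψ/∂z² = -8
∇²ψ = -8
At (3, 3, 3): -8.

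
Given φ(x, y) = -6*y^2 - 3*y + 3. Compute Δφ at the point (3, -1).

∂²φ/∂x² = 0
∂²φ/∂y² = -12
∇²φ = -12
At (3, -1): -12.

-12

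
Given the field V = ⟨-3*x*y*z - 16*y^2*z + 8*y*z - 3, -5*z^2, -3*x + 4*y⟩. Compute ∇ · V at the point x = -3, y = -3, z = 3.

27

∂V₁/∂x = -3*y*z
∂V₂/∂y = 0
∂V₃/∂z = 0
∇·V = -3*y*z
At (-3, -3, 3): 27.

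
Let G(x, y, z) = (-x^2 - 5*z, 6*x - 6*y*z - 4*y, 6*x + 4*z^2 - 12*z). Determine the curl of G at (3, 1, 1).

(6, -11, 6)

(∇×G)₁ = ∂G₃/∂y − ∂G₂/∂z = 6*y
(∇×G)₂ = ∂G₁/∂z − ∂G₃/∂x = -11
(∇×G)₃ = ∂G₂/∂x − ∂G₁/∂y = 6
∇×G = (6*y, -11, 6)
At (3, 1, 1): (6, -11, 6).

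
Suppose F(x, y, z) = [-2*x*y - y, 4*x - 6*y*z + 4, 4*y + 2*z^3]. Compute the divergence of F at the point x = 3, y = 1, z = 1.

-2

∂F₁/∂x = -2*y
∂F₂/∂y = -6*z
∂F₃/∂z = 6*z^2
∇·F = -2*y + 6*z^2 - 6*z
At (3, 1, 1): -2.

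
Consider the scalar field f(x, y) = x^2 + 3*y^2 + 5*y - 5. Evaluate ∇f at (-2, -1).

(-4, -1)

∂f/∂x = 2*x
∂f/∂y = 6*y + 5
∇f = (2*x, 6*y + 5)
At (-2, -1): (-4, -1).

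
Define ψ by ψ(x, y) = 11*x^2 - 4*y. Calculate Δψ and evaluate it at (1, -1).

∂²ψ/∂x² = 22
∂²ψ/∂y² = 0
∇²ψ = 22
At (1, -1): 22.

22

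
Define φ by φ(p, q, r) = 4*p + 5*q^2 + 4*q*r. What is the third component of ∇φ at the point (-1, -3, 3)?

(∇φ)_3 = ∂φ/∂r = 4*q
At (-1, -3, 3): -12.

-12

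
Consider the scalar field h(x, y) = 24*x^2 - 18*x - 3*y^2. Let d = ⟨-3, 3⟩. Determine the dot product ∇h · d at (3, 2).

-414

∂h/∂x = 48*x - 18
∂h/∂y = -6*y
∇h at (3, 2) = (126, -12)
∇h · d = (126)(-3) + (-12)(3) = -414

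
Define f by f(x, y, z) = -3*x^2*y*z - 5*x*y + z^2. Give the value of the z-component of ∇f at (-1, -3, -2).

(∇f)_3 = ∂f/∂z = -3*x^2*y + 2*z
At (-1, -3, -2): 5.

5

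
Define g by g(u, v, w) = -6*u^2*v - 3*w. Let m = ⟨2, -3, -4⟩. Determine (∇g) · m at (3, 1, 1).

102

∂g/∂u = -12*u*v
∂g/∂v = -6*u^2
∂g/∂w = -3
∇g at (3, 1, 1) = (-36, -54, -3)
∇g · m = (-36)(2) + (-54)(-3) + (-3)(-4) = 102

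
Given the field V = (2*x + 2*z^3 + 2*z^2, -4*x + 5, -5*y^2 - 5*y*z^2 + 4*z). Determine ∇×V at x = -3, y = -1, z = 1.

(5, 10, -4)

(∇×V)₁ = ∂V₃/∂y − ∂V₂/∂z = -10*y - 5*z^2
(∇×V)₂ = ∂V₁/∂z − ∂V₃/∂x = 6*z^2 + 4*z
(∇×V)₃ = ∂V₂/∂x − ∂V₁/∂y = -4
∇×V = (-10*y - 5*z^2, 6*z^2 + 4*z, -4)
At (-3, -1, 1): (5, 10, -4).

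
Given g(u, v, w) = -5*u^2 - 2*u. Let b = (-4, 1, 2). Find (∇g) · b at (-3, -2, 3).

-112

∂g/∂u = -10*u - 2
∂g/∂v = 0
∂g/∂w = 0
∇g at (-3, -2, 3) = (28, 0, 0)
∇g · b = (28)(-4) + (0)(1) + (0)(2) = -112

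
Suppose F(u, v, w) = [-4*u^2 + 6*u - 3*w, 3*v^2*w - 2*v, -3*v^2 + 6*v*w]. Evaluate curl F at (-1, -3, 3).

(9, -3, 0)

(∇×F)₁ = ∂F₃/∂v − ∂F₂/∂w = -3*v^2 - 6*v + 6*w
(∇×F)₂ = ∂F₁/∂w − ∂F₃/∂u = -3
(∇×F)₃ = ∂F₂/∂u − ∂F₁/∂v = 0
∇×F = (-3*v^2 - 6*v + 6*w, -3, 0)
At (-1, -3, 3): (9, -3, 0).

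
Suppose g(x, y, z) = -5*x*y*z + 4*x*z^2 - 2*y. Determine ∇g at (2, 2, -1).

(14, 8, -36)

∂g/∂x = -5*y*z + 4*z^2
∂g/∂y = -5*x*z - 2
∂g/∂z = -5*x*y + 8*x*z
∇g = (-5*y*z + 4*z^2, -5*x*z - 2, -5*x*y + 8*x*z)
At (2, 2, -1): (14, 8, -36).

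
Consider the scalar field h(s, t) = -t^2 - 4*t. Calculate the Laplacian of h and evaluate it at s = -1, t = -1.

∂²h/∂s² = 0
∂²h/∂t² = -2
∇²h = -2
At (-1, -1): -2.

-2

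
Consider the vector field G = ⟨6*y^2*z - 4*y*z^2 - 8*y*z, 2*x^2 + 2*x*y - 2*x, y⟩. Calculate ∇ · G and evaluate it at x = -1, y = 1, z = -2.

∂G₁/∂x = 0
∂G₂/∂y = 2*x
∂G₃/∂z = 0
∇·G = 2*x
At (-1, 1, -2): -2.

-2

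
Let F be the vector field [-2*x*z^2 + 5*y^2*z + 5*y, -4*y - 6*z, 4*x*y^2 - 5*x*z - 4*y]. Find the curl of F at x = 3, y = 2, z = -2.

(50, 18, 35)

(∇×F)₁ = ∂F₃/∂y − ∂F₂/∂z = 8*x*y + 2
(∇×F)₂ = ∂F₁/∂z − ∂F₃/∂x = -4*x*z + y^2 + 5*z
(∇×F)₃ = ∂F₂/∂x − ∂F₁/∂y = -10*y*z - 5
∇×F = (8*x*y + 2, -4*x*z + y^2 + 5*z, -10*y*z - 5)
At (3, 2, -2): (50, 18, 35).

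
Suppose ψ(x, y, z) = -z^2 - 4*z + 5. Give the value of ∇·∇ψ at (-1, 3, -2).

-2

∂²ψ/∂x² = 0
∂²ψ/∂y² = 0
∂²ψ/∂z² = -2
∇²ψ = -2
At (-1, 3, -2): -2.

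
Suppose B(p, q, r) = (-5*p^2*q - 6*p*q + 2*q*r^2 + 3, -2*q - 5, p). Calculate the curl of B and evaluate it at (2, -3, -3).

(0, 35, 14)

(∇×B)₁ = ∂B₃/∂q − ∂B₂/∂r = 0
(∇×B)₂ = ∂B₁/∂r − ∂B₃/∂p = 4*q*r - 1
(∇×B)₃ = ∂B₂/∂p − ∂B₁/∂q = 5*p^2 + 6*p - 2*r^2
∇×B = (0, 4*q*r - 1, 5*p^2 + 6*p - 2*r^2)
At (2, -3, -3): (0, 35, 14).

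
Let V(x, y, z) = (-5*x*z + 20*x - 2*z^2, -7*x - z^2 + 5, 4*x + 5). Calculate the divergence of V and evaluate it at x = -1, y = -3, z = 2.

10

∂V₁/∂x = -5*z + 20
∂V₂/∂y = 0
∂V₃/∂z = 0
∇·V = -5*z + 20
At (-1, -3, 2): 10.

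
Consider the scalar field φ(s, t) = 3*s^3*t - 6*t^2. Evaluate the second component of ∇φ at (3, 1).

69

(∇φ)_2 = ∂φ/∂t = 3*s^3 - 12*t
At (3, 1): 69.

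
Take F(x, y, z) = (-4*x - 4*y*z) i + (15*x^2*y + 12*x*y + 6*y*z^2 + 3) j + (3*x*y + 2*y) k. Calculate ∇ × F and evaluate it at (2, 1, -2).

(32, -7, 64)

(∇×F)₁ = ∂F₃/∂y − ∂F₂/∂z = 3*x - 12*y*z + 2
(∇×F)₂ = ∂F₁/∂z − ∂F₃/∂x = -7*y
(∇×F)₃ = ∂F₂/∂x − ∂F₁/∂y = 30*x*y + 12*y + 4*z
∇×F = (3*x - 12*y*z + 2, -7*y, 30*x*y + 12*y + 4*z)
At (2, 1, -2): (32, -7, 64).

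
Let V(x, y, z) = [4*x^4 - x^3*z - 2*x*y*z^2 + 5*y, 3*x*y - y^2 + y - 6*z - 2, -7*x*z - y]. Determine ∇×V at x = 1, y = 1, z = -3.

(∇×V)₁ = ∂V₃/∂y − ∂V₂/∂z = 5
(∇×V)₂ = ∂V₁/∂z − ∂V₃/∂x = -x^3 - 4*x*y*z + 7*z
(∇×V)₃ = ∂V₂/∂x − ∂V₁/∂y = 2*x*z^2 + 3*y - 5
∇×V = (5, -x^3 - 4*x*y*z + 7*z, 2*x*z^2 + 3*y - 5)
At (1, 1, -3): (5, -10, 16).

(5, -10, 16)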